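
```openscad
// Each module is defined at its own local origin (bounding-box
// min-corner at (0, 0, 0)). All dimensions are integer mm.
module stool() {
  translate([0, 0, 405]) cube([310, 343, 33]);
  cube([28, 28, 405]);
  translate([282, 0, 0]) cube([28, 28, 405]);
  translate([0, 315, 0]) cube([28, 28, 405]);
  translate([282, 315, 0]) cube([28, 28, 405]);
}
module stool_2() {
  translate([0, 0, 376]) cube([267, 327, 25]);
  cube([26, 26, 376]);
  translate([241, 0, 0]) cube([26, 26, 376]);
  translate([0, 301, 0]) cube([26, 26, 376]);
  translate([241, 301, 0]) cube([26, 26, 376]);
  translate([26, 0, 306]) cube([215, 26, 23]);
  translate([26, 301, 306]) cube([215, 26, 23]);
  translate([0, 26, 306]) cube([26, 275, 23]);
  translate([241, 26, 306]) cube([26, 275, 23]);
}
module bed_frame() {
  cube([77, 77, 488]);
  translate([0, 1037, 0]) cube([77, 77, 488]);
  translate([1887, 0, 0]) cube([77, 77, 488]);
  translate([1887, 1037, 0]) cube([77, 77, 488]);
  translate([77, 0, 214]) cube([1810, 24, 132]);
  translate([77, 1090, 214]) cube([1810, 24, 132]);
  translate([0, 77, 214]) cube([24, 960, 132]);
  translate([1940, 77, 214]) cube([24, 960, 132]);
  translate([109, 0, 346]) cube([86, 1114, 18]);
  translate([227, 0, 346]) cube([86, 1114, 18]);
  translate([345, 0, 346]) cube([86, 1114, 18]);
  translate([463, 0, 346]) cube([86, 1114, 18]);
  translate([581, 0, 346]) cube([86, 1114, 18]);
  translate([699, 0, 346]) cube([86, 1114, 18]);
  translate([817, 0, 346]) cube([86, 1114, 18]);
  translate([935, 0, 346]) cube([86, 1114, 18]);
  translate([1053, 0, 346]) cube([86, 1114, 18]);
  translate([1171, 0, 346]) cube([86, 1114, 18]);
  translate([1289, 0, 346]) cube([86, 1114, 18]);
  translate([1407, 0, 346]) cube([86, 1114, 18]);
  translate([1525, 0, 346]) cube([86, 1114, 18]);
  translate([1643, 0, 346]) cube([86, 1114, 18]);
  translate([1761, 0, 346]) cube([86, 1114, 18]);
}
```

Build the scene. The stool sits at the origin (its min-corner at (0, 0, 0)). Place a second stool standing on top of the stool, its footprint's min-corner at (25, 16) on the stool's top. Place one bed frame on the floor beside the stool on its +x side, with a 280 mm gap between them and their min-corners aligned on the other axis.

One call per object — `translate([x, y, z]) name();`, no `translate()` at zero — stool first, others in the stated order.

stool();
translate([25, 16, 438]) stool_2();
translate([590, 0, 0]) bed_frame();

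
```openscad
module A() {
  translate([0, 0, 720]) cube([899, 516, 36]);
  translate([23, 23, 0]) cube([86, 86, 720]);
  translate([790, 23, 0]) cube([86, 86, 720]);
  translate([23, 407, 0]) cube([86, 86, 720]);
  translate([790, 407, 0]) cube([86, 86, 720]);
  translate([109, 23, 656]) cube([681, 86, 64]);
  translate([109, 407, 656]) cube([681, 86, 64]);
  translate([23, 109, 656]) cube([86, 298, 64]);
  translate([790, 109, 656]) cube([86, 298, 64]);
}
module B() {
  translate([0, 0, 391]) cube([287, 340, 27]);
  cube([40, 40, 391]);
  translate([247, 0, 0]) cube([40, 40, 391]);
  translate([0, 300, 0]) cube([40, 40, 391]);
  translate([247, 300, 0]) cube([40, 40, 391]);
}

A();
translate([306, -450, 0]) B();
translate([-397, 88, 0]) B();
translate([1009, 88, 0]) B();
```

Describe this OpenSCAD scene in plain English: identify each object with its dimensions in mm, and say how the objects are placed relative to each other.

A is a rectangular dining table. The top is 899×516×36 mm with its upper surface at z = 756 mm. It stands on four 86×86 mm square legs, each inset 23 mm from the nearest pair of top edges, running from the floor to the underside of the top. Four apron rails, 86 mm thick and 64 mm tall, run between adjacent legs with their top edges flush with the underside of the top and their outer faces flush with the legs' outer faces.

B is a simple wooden stool: a rectangular seat 287 mm (x) by 340 mm (y), 27 mm thick, top face at z = 418 mm, on four square legs, each 40×40 mm in cross-section. The legs rest on z = 0, each flush with a corner of the seat.

Three stools sit around the table at the −y, −x, +x sides.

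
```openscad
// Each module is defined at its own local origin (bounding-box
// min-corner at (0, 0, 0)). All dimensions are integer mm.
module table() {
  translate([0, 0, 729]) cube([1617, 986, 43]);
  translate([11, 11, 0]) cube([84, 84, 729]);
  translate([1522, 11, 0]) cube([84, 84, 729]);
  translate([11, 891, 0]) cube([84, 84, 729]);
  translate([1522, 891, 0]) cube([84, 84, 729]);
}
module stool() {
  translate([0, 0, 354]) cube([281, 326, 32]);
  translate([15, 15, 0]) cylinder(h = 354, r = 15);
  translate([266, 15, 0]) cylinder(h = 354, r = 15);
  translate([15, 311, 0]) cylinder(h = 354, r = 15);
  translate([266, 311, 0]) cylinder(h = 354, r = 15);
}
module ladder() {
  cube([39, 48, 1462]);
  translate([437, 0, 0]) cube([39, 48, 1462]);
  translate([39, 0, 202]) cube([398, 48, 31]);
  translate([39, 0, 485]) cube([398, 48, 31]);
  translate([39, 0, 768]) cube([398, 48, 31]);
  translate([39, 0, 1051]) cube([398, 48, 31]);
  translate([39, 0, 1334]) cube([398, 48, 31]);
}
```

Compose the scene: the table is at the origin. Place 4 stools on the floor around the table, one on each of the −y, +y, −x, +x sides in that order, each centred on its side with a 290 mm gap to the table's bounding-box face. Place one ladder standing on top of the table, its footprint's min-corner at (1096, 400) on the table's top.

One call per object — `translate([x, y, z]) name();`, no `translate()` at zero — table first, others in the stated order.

table();
translate([668, -616, 0]) stool();
translate([668, 1276, 0]) stool();
translate([-571, 330, 0]) stool();
translate([1907, 330, 0]) stool();
translate([1096, 400, 772]) ladder();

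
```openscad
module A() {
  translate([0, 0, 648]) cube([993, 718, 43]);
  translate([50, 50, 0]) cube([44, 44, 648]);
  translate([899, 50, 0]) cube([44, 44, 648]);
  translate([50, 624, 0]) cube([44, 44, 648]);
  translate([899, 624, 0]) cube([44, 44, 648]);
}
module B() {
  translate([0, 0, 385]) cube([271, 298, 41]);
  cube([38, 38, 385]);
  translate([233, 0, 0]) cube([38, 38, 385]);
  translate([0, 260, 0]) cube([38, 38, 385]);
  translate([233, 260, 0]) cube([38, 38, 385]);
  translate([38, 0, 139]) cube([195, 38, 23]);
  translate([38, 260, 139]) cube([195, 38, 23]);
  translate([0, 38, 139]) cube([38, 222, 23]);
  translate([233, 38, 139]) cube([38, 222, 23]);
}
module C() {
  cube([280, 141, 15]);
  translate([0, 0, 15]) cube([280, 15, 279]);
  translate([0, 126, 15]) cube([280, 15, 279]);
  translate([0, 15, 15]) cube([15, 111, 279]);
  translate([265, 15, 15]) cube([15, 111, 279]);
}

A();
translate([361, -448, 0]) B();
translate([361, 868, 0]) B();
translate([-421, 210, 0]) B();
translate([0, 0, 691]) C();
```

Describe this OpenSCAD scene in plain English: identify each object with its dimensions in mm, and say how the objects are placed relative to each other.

A is a table: top 993 mm (x) × 718 mm (y), 43 mm thick, upper face at z = 691 mm, on four 44×44 mm square legs, each inset 50 mm from the nearest pair of top edges, running from z = 0 to the bottom of the top.

B is a four-legged stool. The seat is 271×298 mm, 41 mm thick, top at z = 426 mm. It stands on four square legs, each 38×38 mm in cross-section, from z = 0 to the seat underside, each flush with a corner of the seat. Four stretchers, 38 mm wide and 23 mm tall, connect adjacent legs with their undersides at z = 139 mm, each running between the inner faces of the legs it joins and aligned with the legs' outer faces on the other axis.

C is an open-topped rectangular box: outside dimensions 280×141×294 mm, with a uniform wall and base thickness of 15 mm. The base is a full 280×141 slab on the floor; four walls sit on top of the base. The front and back walls (the −y and +y sides) span the full width; the two side walls fit between them.

Three stools sit around the table at the −y, +y, −x sides. The open box is on top of the table.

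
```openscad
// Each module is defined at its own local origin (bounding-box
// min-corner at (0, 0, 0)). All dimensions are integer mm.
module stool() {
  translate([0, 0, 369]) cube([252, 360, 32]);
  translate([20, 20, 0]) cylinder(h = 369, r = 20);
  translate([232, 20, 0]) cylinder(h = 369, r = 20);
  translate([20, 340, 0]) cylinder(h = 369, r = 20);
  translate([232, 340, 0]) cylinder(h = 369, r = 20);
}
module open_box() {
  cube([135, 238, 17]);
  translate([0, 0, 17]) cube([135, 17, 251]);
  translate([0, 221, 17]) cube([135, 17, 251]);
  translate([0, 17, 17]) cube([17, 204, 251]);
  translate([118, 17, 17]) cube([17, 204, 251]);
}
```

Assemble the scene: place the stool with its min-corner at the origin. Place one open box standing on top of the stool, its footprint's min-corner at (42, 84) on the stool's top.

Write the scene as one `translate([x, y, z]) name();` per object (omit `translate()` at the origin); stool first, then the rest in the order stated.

stool();
translate([42, 84, 401]) open_box();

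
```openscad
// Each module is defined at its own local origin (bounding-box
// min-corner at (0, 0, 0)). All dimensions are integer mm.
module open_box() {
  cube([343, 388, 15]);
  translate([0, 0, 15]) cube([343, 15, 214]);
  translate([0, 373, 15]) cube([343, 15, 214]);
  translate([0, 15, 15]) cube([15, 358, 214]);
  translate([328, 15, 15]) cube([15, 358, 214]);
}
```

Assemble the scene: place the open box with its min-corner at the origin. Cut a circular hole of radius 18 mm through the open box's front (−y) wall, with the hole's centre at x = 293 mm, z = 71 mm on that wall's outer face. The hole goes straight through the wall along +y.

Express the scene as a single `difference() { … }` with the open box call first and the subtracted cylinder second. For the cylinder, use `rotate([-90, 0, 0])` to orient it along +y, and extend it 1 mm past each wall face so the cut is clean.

difference() {
  open_box();
  translate([293, -1, 71]) rotate([-90, 0, 0]) cylinder(h = 17, r = 18);
}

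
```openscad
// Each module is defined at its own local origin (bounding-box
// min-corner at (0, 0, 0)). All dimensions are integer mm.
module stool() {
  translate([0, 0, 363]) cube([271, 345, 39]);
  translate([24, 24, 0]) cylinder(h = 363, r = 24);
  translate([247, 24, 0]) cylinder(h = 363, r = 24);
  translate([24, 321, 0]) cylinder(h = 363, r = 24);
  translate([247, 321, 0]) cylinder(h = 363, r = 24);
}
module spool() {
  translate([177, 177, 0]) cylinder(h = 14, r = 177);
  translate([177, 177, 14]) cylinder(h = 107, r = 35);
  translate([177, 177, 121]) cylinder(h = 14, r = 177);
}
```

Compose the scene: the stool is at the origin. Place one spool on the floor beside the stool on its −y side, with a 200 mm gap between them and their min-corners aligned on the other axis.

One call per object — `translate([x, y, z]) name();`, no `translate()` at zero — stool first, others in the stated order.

stool();
translate([0, -554, 0]) spool();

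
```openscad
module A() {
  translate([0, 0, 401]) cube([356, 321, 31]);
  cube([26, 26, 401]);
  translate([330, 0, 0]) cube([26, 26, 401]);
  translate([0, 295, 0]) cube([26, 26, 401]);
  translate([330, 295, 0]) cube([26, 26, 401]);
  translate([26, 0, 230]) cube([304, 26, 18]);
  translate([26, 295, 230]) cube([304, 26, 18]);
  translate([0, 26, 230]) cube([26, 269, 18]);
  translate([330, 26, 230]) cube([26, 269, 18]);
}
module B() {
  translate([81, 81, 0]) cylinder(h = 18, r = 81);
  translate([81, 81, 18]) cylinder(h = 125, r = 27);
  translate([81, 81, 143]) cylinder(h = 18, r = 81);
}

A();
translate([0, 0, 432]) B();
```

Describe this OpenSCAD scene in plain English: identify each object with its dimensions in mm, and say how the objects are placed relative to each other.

A is a four-legged stool. The seat is 356×321 mm, 31 mm thick, top at z = 432 mm. It stands on four square legs, each 26×26 mm in cross-section, from z = 0 to the seat underside, each flush with a corner of the seat. Four stretchers, 26 mm wide and 18 mm tall, connect adjacent legs with their undersides at z = 230 mm, each running between the inner faces of the legs it joins and aligned with the legs' outer faces on the other axis.

B is a spool: two coaxial disc flanges of radius 81 mm and thickness 18 mm, joined by a core cylinder of radius 27 mm and height 125 mm. The lower flange rests on z = 0 and the three cylinders share a vertical axis.

The spool is on top of the stool.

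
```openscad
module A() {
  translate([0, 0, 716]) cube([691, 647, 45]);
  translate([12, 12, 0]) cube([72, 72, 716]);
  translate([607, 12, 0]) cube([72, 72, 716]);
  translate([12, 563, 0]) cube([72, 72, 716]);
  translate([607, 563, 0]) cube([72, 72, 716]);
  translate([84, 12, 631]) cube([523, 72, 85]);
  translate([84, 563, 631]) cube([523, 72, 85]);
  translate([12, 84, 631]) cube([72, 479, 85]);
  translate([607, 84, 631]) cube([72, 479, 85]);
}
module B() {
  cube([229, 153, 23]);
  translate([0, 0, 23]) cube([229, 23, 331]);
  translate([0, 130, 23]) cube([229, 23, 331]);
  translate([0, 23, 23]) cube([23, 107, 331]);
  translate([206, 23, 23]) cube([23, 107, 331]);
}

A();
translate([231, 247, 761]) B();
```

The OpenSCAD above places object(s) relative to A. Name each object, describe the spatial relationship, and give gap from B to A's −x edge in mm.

A is a table. B is an open box. The open box is on top of the table, centred. The gap from the open box to the table's −x edge is 231 mm.

The open box's min-x is at 231; the table's min-x is 0; gap = 231 mm.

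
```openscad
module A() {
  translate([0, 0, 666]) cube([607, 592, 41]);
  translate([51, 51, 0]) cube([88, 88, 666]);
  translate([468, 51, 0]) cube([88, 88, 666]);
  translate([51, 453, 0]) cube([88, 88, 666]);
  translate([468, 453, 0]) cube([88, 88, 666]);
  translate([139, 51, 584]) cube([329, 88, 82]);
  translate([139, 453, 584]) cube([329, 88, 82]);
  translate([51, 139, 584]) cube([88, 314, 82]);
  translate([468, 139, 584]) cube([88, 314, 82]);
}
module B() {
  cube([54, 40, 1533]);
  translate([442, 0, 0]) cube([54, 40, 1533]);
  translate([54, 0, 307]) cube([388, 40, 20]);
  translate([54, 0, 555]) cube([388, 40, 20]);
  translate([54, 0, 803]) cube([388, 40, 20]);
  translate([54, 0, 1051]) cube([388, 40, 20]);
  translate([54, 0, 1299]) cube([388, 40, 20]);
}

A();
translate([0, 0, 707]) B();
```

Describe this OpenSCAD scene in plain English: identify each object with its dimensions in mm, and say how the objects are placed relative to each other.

A is a table: top 607 mm (x) × 592 mm (y), 41 mm thick, upper face at z = 707 mm, on four 88×88 mm square legs, each inset 51 mm from the nearest pair of top edges, running from z = 0 to the bottom of the top. Four apron rails, 88 mm thick and 82 mm tall, run between adjacent legs with their top edges flush with the underside of the top and their outer faces flush with the legs' outer faces.

B is a wooden ladder with two side rails of 54×40 mm section and 1533 mm height, set 496 mm apart overall. Between them run 5 rectangular rungs (40 mm deep, 20 mm thick), front faces flush with the rails' −y face. The bottom of the first rung is 307 mm above the floor and each subsequent rung is 248 mm higher than the one below.

The ladder is on top of the table.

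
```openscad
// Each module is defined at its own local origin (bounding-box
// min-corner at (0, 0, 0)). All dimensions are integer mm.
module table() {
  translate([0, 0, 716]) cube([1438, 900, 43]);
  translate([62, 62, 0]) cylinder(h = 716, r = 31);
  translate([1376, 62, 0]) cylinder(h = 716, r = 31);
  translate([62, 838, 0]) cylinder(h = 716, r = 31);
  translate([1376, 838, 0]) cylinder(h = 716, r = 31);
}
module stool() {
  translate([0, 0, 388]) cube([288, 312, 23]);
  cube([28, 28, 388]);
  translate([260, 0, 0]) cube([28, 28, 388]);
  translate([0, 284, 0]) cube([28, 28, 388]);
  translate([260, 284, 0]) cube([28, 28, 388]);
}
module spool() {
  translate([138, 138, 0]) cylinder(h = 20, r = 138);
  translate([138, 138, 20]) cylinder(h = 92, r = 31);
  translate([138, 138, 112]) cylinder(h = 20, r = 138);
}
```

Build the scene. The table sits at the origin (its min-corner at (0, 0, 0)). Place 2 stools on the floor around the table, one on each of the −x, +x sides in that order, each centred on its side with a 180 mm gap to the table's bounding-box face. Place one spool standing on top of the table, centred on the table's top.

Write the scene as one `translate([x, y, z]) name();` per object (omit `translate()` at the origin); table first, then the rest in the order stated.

table();
translate([-468, 294, 0]) stool();
translate([1618, 294, 0]) stool();
translate([581, 312, 759]) spool();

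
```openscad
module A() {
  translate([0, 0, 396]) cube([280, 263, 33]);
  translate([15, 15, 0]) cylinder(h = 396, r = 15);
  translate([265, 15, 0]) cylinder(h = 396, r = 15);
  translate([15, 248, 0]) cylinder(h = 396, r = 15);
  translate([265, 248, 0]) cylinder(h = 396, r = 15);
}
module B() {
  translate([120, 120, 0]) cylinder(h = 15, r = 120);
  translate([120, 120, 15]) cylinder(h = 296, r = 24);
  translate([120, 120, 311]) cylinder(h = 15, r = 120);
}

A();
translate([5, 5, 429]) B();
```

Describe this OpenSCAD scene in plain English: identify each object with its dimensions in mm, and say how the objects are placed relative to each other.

A is a four-legged stool. The seat is a 280×263×33 mm slab whose top surface is at z = 429 mm; four round legs, each 30 mm in diameter, run from the floor (z = 0) to the underside of the seat, each leg's axis is inset half a diameter from the nearest pair of seat edges (so the leg's bounding box is flush with the corner).

B is a spool: two coaxial disc flanges of radius 120 mm and thickness 15 mm, joined by a core cylinder of radius 24 mm and height 296 mm. The lower flange rests on z = 0 and the three cylinders share a vertical axis.

The spool is on top of the stool.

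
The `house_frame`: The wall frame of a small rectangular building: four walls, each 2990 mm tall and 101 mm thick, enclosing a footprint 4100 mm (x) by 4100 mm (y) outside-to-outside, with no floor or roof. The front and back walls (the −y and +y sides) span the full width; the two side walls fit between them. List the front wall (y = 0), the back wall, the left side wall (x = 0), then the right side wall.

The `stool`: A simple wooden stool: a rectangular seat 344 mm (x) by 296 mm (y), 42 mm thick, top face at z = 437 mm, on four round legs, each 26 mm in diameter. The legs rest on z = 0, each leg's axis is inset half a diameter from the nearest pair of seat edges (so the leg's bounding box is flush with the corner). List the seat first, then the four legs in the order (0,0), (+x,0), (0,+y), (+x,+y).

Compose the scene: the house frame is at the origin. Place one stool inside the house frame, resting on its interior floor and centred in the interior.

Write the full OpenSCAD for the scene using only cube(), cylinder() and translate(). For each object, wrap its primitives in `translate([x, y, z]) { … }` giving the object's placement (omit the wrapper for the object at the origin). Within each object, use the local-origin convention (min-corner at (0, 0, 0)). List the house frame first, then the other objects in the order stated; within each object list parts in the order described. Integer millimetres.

cube([4100, 101, 2990]);
translate([0, 3999, 0]) cube([4100, 101, 2990]);
translate([0, 101, 0]) cube([101, 3898, 2990]);
translate([3999, 101, 0]) cube([101, 3898, 2990]);
translate([1878, 1902, 0]) {
  translate([0, 0, 395]) cube([344, 296, 42]);
  translate([13, 13, 0]) cylinder(h = 395, r = 13);
  translate([331, 13, 0]) cylinder(h = 395, r = 13);
  translate([13, 283, 0]) cylinder(h = 395, r = 13);
  translate([331, 283, 0]) cylinder(h = 395, r = 13);
}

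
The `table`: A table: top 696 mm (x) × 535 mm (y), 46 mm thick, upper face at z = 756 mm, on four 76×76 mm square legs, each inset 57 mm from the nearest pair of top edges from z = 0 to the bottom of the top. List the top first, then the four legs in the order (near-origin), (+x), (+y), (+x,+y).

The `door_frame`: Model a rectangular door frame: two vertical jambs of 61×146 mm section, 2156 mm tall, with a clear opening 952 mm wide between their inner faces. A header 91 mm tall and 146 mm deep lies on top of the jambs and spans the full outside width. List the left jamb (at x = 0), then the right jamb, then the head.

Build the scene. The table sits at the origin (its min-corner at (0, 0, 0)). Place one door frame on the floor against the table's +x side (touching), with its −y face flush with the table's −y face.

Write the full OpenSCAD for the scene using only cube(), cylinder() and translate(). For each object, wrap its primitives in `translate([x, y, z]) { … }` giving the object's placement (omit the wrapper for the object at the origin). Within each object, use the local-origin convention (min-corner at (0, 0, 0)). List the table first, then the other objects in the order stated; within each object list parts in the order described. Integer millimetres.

translate([0, 0, 710]) cube([696, 535, 46]);
translate([57, 57, 0]) cube([76, 76, 710]);
translate([563, 57, 0]) cube([76, 76, 710]);
translate([57, 402, 0]) cube([76, 76, 710]);
translate([563, 402, 0]) cube([76, 76, 710]);
translate([696, 0, 0]) {
  cube([61, 146, 2156]);
  translate([1013, 0, 0]) cube([61, 146, 2156]);
  translate([0, 0, 2156]) cube([1074, 146, 91]);
}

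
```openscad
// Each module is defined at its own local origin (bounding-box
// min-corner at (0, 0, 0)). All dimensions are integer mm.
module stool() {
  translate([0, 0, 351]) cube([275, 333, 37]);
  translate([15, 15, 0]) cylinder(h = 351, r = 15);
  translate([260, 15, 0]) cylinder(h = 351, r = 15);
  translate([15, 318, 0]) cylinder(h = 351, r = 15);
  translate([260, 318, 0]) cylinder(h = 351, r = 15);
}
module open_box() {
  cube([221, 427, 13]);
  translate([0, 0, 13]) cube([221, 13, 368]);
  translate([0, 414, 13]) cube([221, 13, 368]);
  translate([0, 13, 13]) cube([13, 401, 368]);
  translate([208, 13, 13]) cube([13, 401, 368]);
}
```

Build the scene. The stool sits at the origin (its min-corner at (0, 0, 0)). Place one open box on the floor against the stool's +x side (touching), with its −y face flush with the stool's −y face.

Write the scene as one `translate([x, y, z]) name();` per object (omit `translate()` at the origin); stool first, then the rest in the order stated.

stool();
translate([275, 0, 0]) open_box();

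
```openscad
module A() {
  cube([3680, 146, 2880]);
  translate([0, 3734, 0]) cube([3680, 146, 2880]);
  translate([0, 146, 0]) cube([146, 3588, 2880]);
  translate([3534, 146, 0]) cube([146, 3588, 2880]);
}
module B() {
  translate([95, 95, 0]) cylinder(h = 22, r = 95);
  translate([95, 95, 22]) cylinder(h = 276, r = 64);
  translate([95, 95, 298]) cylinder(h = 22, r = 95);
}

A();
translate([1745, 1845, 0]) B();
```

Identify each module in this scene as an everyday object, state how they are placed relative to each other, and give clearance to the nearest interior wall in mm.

Clearances: x = 1599, y = 1699; minimum 1599 mm.

A is a house frame. B is a spool. The spool sits inside the house frame, centred. The clearance to the nearest interior wall is 1599 mm.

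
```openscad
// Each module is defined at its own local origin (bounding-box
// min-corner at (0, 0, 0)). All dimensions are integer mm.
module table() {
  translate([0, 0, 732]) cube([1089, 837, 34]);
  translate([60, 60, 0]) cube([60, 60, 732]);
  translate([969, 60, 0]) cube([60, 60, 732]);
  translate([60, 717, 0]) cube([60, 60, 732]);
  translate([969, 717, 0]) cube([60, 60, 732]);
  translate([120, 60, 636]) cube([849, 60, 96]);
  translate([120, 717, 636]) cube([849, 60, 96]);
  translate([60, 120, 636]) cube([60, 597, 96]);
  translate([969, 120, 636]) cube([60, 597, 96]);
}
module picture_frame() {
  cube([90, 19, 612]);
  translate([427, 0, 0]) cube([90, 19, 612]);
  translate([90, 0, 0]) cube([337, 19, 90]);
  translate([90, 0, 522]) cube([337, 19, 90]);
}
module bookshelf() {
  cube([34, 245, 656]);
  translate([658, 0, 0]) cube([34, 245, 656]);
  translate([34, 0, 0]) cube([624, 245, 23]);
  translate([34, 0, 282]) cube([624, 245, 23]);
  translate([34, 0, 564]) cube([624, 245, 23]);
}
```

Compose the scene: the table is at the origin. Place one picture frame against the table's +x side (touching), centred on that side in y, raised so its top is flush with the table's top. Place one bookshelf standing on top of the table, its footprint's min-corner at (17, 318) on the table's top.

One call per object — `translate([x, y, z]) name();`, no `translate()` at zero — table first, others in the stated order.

table();
translate([1089, 409, 154]) picture_frame();
translate([17, 318, 766]) bookshelf();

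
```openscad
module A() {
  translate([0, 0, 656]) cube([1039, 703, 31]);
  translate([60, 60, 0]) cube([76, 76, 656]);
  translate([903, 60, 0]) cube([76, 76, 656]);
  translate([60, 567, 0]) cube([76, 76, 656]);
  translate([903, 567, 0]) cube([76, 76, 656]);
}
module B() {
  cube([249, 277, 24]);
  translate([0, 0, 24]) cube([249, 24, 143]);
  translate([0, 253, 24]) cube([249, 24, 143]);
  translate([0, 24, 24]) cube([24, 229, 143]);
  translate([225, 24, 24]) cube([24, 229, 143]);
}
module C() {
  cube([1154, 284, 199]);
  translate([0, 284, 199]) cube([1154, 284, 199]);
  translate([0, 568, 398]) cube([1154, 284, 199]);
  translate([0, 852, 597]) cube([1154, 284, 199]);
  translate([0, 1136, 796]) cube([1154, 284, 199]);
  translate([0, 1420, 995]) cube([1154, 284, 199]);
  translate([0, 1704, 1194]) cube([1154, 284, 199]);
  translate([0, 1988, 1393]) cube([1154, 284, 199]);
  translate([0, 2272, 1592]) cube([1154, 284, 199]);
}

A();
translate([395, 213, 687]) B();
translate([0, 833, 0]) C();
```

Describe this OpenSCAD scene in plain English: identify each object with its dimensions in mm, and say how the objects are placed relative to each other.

A is a rectangular dining table. The top is 1039×703×31 mm with its upper surface at z = 687 mm. It stands on four 76×76 mm square legs, each inset 60 mm from the nearest pair of top edges, running from the floor to the underside of the top.

B is an open-topped rectangular box: outside dimensions 249×277×167 mm, with a uniform wall and base thickness of 24 mm. The base is a full 249×277 slab on the floor; four walls sit on top of the base. The front and back walls (the −y and +y sides) span the full width; the two side walls fit between them.

C is a run of 9 identical solid stair steps. Each tread is 1154×284 mm and each step block is 199 mm high. Step 1 rests on the floor; step k is offset from step 1 by (k−1)×284 mm in y and (k−1)×199 mm in z.

The open box is on top of the table, centred. The staircase is on the floor beside the table on its +y side.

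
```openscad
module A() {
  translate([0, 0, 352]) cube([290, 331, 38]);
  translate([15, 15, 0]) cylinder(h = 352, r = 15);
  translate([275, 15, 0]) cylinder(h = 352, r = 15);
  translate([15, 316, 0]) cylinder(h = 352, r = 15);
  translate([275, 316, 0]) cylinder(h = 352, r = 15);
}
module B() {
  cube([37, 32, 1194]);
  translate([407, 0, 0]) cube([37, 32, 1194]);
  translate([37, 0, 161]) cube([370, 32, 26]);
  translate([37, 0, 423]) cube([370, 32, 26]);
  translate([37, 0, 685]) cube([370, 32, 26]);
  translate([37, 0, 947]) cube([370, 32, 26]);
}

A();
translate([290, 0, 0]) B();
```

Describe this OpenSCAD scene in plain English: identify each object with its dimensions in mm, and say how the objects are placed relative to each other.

A is a simple wooden stool: a rectangular seat 290 mm (x) by 331 mm (y), 38 mm thick, top face at z = 390 mm, on four round legs, each 30 mm in diameter. The legs rest on z = 0, each leg's axis is inset half a diameter from the nearest pair of seat edges (so the leg's bounding box is flush with the corner).

B is a wooden ladder with two side rails of 37×32 mm section and 1194 mm height, set 444 mm apart overall. Between them run 4 rectangular rungs (32 mm deep, 26 mm thick), front faces flush with the rails' −y face. The bottom of the first rung is 161 mm above the floor and each subsequent rung is 262 mm higher than the one below.

The ladder is against the stool's +x side, with their −y faces flush.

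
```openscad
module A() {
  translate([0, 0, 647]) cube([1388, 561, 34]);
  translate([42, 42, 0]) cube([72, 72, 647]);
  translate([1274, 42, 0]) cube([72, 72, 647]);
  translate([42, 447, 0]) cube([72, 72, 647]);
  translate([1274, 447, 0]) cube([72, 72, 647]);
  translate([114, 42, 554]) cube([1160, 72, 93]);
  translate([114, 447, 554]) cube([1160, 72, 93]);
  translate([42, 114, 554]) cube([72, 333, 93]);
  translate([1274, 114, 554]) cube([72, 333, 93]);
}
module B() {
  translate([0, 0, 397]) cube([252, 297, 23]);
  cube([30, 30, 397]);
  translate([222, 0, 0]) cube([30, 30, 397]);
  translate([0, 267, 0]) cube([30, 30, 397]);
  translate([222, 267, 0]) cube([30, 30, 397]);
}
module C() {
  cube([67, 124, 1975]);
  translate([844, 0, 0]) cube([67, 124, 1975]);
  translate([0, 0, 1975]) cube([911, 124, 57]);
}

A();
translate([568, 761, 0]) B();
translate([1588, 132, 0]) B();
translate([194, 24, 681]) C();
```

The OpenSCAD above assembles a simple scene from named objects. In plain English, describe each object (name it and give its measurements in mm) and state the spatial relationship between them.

A is a table: top 1388 mm (x) × 561 mm (y), 34 mm thick, upper face at z = 681 mm, on four 72×72 mm square legs, each inset 42 mm from the nearest pair of top edges, running from z = 0 to the bottom of the top. Four apron rails, 72 mm thick and 93 mm tall, run between adjacent legs with their top edges flush with the underside of the top and their outer faces flush with the legs' outer faces.

B is a four-legged stool. The seat is a 252×297×23 mm slab whose top surface is at z = 420 mm; four square legs, each 30×30 mm in cross-section, run from the floor (z = 0) to the underside of the seat, each flush with a corner of the seat.

C is a rectangular door frame: two vertical jambs of 67×124 mm section, 1975 mm tall, with a clear opening 777 mm wide between their inner faces. A header 57 mm tall and 124 mm deep lies on top of the jambs and spans the full outside width.

Two stools sit around the table at the +y, +x sides. The door frame is on top of the table.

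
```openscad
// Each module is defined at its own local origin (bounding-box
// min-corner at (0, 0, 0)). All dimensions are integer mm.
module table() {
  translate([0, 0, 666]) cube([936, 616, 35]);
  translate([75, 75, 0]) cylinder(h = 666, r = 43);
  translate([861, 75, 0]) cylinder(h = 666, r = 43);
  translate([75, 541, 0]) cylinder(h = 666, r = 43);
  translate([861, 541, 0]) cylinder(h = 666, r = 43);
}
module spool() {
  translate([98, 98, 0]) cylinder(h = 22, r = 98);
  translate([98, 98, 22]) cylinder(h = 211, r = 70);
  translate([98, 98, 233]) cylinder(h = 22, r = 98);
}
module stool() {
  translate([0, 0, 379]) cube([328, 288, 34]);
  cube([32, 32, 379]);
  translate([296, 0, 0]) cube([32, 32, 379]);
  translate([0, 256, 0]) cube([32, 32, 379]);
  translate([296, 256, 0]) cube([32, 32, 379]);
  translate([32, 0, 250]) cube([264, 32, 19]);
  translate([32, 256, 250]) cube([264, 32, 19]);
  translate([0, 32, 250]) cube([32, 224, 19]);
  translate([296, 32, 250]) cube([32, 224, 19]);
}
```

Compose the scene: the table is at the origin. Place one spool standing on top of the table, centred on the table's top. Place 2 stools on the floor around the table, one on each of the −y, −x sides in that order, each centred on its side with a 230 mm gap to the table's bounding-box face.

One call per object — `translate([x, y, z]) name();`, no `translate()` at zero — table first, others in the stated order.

table();
translate([370, 210, 701]) spool();
translate([304, -518, 0]) stool();
translate([-558, 164, 0]) stool();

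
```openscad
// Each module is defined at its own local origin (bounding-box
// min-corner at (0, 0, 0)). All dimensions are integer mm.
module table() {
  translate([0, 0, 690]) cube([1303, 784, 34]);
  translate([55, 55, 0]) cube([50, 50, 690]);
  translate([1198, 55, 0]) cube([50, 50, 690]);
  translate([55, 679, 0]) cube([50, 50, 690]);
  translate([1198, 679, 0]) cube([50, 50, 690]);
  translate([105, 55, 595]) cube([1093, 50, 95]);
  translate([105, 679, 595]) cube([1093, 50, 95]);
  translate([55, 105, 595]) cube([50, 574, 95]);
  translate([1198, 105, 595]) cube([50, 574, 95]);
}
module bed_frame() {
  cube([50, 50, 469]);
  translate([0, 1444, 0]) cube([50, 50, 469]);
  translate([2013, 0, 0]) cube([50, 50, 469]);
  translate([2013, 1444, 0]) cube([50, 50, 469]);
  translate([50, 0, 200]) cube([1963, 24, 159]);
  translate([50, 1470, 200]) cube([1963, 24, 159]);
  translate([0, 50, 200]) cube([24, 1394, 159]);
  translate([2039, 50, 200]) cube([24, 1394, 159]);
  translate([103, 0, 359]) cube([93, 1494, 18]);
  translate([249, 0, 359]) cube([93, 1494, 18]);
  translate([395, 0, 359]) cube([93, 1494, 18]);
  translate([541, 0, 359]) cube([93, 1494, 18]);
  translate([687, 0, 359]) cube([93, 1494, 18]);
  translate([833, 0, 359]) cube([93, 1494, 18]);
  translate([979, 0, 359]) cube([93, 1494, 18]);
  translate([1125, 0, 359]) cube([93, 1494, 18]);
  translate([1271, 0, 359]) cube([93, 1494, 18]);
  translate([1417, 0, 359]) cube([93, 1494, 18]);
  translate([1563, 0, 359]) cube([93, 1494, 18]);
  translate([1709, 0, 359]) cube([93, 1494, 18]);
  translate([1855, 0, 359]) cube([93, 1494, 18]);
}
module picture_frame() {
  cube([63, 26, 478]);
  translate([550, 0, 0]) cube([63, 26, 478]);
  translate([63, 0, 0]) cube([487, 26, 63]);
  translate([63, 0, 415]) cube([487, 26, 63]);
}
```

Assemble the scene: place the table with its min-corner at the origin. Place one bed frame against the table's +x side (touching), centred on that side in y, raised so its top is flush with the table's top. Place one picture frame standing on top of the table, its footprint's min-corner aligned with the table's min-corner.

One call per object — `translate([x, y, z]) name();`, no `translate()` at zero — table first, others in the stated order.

table();
translate([1303, -355, 255]) bed_frame();
translate([0, 0, 724]) picture_frame();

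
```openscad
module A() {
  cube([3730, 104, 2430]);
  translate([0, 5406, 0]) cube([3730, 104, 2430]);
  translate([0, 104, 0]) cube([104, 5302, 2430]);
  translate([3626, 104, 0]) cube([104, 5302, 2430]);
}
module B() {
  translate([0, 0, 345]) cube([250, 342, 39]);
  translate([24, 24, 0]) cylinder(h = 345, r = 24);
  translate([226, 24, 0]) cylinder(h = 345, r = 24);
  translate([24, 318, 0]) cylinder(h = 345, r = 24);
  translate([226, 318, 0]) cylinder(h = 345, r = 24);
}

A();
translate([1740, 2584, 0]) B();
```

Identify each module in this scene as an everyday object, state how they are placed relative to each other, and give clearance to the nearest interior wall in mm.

Clearances: x = 1636, y = 2480; minimum 1636 mm.

A is a house frame. B is a stool. The stool sits inside the house frame, centred. The clearance to the nearest interior wall is 1636 mm.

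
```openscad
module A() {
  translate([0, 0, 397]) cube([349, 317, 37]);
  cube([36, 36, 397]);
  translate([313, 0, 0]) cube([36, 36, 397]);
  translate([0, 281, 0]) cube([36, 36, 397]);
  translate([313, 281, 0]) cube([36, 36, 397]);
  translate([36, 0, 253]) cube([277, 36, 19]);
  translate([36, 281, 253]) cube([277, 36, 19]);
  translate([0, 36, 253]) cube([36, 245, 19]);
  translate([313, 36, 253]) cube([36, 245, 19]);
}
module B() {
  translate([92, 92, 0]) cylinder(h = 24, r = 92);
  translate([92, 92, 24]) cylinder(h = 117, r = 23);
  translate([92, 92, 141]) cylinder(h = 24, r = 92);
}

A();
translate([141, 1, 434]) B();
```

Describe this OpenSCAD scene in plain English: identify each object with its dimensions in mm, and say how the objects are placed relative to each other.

A is a four-legged stool. The seat is 349×317 mm, 37 mm thick, top at z = 434 mm. It stands on four square legs, each 36×36 mm in cross-section, from z = 0 to the seat underside, each flush with a corner of the seat. Four stretchers, 36 mm wide and 19 mm tall, connect adjacent legs with their undersides at z = 253 mm, each running between the inner faces of the legs it joins and aligned with the legs' outer faces on the other axis.

B is a spool: two coaxial disc flanges of radius 92 mm and thickness 24 mm, joined by a core cylinder of radius 23 mm and height 117 mm. The lower flange rests on z = 0 and the three cylinders share a vertical axis.

The spool is on top of the stool.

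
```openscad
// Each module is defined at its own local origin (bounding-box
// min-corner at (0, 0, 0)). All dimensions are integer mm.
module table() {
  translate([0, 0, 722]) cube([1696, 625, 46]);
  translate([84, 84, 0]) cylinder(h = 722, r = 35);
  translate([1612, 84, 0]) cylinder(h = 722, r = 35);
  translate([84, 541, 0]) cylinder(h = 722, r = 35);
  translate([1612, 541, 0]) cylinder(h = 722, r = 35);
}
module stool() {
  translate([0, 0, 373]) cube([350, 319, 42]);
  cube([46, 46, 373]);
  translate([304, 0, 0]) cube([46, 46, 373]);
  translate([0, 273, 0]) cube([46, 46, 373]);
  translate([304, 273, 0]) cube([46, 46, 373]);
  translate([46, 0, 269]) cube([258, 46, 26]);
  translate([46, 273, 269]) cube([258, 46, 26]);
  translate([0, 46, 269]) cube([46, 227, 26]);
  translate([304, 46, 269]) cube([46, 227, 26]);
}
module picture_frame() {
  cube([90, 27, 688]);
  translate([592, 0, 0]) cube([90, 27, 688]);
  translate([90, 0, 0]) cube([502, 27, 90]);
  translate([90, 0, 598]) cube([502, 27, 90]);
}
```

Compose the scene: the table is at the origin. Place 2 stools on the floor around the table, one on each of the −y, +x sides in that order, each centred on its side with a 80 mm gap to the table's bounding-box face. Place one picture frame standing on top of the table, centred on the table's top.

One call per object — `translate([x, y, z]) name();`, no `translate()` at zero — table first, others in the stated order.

table();
translate([673, -399, 0]) stool();
translate([1776, 153, 0]) stool();
translate([507, 299, 768]) picture_frame();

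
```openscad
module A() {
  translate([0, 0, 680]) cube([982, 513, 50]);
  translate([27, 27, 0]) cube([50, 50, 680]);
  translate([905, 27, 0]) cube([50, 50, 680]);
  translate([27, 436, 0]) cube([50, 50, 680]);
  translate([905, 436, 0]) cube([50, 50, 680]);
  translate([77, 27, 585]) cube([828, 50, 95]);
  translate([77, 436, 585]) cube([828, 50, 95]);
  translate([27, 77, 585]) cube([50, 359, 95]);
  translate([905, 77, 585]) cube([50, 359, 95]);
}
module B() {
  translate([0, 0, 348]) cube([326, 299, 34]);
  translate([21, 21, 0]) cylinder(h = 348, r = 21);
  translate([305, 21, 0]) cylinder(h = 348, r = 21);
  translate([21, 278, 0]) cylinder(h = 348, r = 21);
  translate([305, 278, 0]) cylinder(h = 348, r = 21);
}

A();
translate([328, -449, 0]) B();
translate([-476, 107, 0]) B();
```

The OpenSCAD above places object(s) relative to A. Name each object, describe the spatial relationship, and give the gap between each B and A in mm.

A is a table. B is a stool. Two stools sit around the table at the −y, −x sides. The gap between each stool and the table is 150 mm.

Each stool's nearest face is 150 mm from the table's bounding box.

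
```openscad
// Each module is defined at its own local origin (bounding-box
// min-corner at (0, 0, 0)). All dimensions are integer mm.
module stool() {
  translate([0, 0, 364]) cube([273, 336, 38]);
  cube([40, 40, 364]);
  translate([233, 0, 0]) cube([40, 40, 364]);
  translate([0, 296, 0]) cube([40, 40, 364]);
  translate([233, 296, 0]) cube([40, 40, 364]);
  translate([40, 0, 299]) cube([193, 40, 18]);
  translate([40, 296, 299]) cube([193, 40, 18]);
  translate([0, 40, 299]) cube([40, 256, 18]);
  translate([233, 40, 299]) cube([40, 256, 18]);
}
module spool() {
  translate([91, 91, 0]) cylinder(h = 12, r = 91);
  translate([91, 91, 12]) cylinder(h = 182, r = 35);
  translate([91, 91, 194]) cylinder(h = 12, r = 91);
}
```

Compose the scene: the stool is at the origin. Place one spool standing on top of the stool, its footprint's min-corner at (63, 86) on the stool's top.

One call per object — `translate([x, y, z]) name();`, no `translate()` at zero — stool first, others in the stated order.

stool();
translate([63, 86, 402]) spool();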